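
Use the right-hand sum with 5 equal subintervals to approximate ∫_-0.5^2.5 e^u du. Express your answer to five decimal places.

Δu = (2.5 − (-0.5))/5 = 0.6.
Right endpoints: 0.1, 0.7, 1.3, 1.9, 2.5.
f(0.1) ≈ 1.10517, f(0.7) ≈ 2.01375, f(1.3) ≈ 3.66930, f(1.9) ≈ 6.68589, f(2.5) ≈ 12.18249.
Sum = Δu · [f(0.1) + f(0.7) + f(1.3) + f(1.9) + f(2.5)].
Sum ≈ 15.39397.

15.39397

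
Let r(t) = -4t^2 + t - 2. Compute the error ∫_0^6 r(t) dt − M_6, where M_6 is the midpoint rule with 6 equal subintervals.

Exact integral: ∫_0^6 r(t) dt = -282.
M_6 = -280.
Error = -282 − (-280) = -2.

-2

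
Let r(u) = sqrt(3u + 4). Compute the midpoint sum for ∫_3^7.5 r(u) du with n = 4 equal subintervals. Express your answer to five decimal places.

Δu = (7.5 − 3)/4 = 1.125.
Midpoints: 3.5625, 4.6875, 5.8125, 6.9375.
r(3.5625) ≈ 3.83243, r(4.6875) ≈ 4.25000, r(5.8125) ≈ 4.63006, r(6.9375) ≈ 4.98121.
Sum = Δu · [r(3.5625) + r(4.6875) + r(5.8125) + r(6.9375)].
Sum ≈ 19.90542.

19.90542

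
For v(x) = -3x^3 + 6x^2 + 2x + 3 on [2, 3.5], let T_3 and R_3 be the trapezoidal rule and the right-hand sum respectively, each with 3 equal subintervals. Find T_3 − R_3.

T_3 = -19.21875.
R_3 = -32.25.
T_3 − R_3 = 13.03125.

13.03125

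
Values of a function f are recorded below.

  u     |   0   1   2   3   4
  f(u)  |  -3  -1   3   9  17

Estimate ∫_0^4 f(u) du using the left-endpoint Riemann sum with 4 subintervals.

8

Δu = 1.
Sum = 1·[(-3) + (-1) + 3 + 9] = 8.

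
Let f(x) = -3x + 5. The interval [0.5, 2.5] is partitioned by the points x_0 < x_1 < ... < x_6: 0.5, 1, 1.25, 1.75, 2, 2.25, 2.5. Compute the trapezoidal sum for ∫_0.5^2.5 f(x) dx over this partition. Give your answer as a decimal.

Subinterval widths: 0.5, 0.25, 0.5, 0.25, 0.25, 0.25.
f(0.5) = 3.5, f(1) = 2, f(1.25) = 1.25, f(1.75) = -0.25, f(2) = -1, f(2.25) = -1.75, f(2.5) = -2.5.
On each subinterval the trapezoid contributes (Δx_i/2)·[f(x_{i-1}) + f(x_i)].
Sum = 1.

1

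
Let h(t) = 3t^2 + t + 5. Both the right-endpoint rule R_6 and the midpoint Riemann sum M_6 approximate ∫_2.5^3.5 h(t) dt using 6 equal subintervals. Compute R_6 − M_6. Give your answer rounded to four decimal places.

R_6 ≈ 36.847222.
M_6 ≈ 35.243056.
R_6 − M_6 ≈ 1.6042.

1.6042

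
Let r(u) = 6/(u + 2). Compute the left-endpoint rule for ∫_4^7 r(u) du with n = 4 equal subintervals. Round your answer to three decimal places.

2.562

Δu = (7 − 4)/4 = 0.75.
Left endpoints: 4, 4.75, 5.5, 6.25.
r(4) = 1, r(4.75) = 8/9, r(5.5) = 0.8, r(6.25) = 8/11.
Sum = Δu · [r(4) + r(4.75) + r(5.5) + r(6.25)].
Sum ≈ 2.562.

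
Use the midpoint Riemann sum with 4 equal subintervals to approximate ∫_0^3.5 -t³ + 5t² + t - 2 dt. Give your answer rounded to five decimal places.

Δt = (3.5 − 0)/4 = 0.875.
Midpoints: 0.4375, 1.3125, 2.1875, 3.0625.
f(0.4375) = -2823/4096, f(1.3125) = 23203/4096, f(2.1875) = 55893/4096, f(3.0625) = 78783/4096.
Sum = Δt · [f(0.4375) + f(1.3125) + f(2.1875) + f(3.0625)].
Sum ≈ 33.12354.

33.12354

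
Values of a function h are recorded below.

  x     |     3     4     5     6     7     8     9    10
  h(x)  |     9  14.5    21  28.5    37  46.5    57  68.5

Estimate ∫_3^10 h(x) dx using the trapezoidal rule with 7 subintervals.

243.25

Δx = 1.
T_7 = (1/2)·[9 + 2·14.5 + 2·21 + 2·28.5 + 2·37 + 2·46.5 + 2·57 + 68.5] = 243.25.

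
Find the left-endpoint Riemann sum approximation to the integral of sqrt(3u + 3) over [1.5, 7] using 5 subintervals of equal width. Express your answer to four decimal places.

20.3511

Δu = (7 − 1.5)/5 = 1.1.
Left endpoints: 1.5, 2.6, 3.7, 4.8, 5.9.
f(1.5) ≈ 2.7386, f(2.6) ≈ 3.2863, f(3.7) ≈ 3.7550, f(4.8) ≈ 4.1713, f(5.9) ≈ 4.5497.
Sum = Δu · [f(1.5) + f(2.6) + f(3.7) + f(4.8) + f(5.9)].
Sum ≈ 20.3511.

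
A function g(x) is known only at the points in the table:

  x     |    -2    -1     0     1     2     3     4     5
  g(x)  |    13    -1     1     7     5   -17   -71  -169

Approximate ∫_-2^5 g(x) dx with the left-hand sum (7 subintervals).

Δx = 1.
Sum = 1·[13 + (-1) + 1 + 7 + 5 + (-17) + (-71)] = -63.

-63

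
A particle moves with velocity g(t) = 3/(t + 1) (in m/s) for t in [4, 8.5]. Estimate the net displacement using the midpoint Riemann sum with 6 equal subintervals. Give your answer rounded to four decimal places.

1.9235

Δt = (8.5 − 4)/6 = 0.75.
Midpoints: 4.375, 5.125, 5.875, 6.625, 7.375, 8.125.
g(4.375) = 24/43, g(5.125) = 24/49, g(5.875) = 24/55, g(6.625) = 24/61, g(7.375) = 24/67, g(8.125) = 24/73.
Sum = Δt · [g(4.375) + g(5.125) + g(5.875) + ...].
Sum ≈ 1.9235.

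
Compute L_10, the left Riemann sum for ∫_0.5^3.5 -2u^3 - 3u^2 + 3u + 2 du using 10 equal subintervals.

Δu = (3.5 − 0.5)/10 = 0.3.
Left endpoints: 0.5, 0.8, 1.1, 1.4, 1.7, 2, 2.3, 2.6, 2.9, 3.2.
f(0.5) = 2.5, f(0.8) = 1.456, f(1.1) = -0.992, f(1.4) = -5.168, f(1.7) = -11.396, f(2) = -20, f(2.3) = -31.304, f(2.6) = -45.632, f(2.9) = -63.308, f(3.2) = -84.656.
Sum = Δu · [f(0.5) + f(0.8) + f(1.1) + ...].
Sum = -77.55.

-77.55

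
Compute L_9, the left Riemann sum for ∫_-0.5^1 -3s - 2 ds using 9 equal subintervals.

Δs = (1 − (-0.5))/9 = 1/6.
Left endpoints: -0.5, -1/3, -1/6, 0, 1/6, 1/3, 0.5, 2/3, 5/6.
f(-0.5) = -0.5, f(-1/3) = -1, f(-1/6) = -1.5, f(0) = -2, f(1/6) = -2.5, f(1/3) = -3, f(0.5) = -3.5, f(2/3) = -4, f(5/6) = -4.5.
Sum = Δs · [f(-0.5) + f(-1/3) + f(-1/6) + ...].
Sum = -3.75.

-3.75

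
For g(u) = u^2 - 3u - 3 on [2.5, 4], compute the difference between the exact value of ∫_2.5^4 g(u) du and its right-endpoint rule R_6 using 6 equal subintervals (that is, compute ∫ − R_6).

-0.671875

Exact integral: ∫_2.5^4 g(u) du = -3.
R_6 = -2.328125.
Error = -3 − (-2.328125) = -0.671875.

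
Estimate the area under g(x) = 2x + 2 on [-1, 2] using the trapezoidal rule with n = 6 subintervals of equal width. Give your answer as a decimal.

Δx = (2 − (-1))/6 = 0.5.
g(-1) = 0, g(-0.5) = 1, g(0) = 2, g(0.5) = 3, g(1) = 4, g(1.5) = 5, g(2) = 6.
T_6 = (Δx/2)·[g(x_0) + 2g(x_1) + ... + 2g(x_{5}) + g(x_6)].
Sum = 9.

9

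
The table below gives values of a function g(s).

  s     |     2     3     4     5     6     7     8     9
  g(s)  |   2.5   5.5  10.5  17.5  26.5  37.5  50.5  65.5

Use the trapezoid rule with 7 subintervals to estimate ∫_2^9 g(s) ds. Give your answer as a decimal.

Δs = 1.
T_7 = (1/2)·[2.5 + 2·5.5 + 2·10.5 + 2·17.5 + 2·26.5 + 2·37.5 + 2·50.5 + 65.5] = 182.

182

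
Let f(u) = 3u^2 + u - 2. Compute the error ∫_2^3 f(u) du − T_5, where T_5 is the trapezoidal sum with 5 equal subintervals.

-0.02

Exact integral: ∫_2^3 f(u) du = 19.5.
T_5 = 19.52.
Error = 19.5 − 19.52 = -0.02.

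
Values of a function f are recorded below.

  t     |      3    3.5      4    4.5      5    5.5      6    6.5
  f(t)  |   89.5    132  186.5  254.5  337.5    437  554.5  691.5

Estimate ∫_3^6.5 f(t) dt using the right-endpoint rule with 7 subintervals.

1296.75

Δt = 0.5.
Sum = 0.5·[132 + 186.5 + 254.5 + 337.5 + 437 + 554.5 + 691.5] = 1296.75.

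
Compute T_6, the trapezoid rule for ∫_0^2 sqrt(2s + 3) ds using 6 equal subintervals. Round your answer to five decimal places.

Δs = (2 − 0)/6 = 1/3.
f(0) ≈ 1.73205, f(1/3) ≈ 1.91485, f(2/3) ≈ 2.08167, f(1) ≈ 2.23607, f(4/3) ≈ 2.38048, f(5/3) ≈ 2.51661, f(2) ≈ 2.64575.
T_6 = (Δs/2)·[f(s_0) + 2f(s_1) + ... + 2f(s_{5}) + f(s_6)].
Sum ≈ 4.43953.

4.43953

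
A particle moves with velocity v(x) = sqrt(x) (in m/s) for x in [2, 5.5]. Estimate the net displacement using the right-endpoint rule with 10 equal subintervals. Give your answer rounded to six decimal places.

6.874970

Δx = (5.5 − 2)/10 = 0.35.
Right endpoints: 2.35, 2.7, 3.05, 3.4, 3.75, 4.1, 4.45, 4.8, 5.15, 5.5.
v(2.35) ≈ 1.532971, v(2.7) ≈ 1.643168, v(3.05) ≈ 1.746425, v(3.4) ≈ 1.843909, v(3.75) ≈ 1.936492, v(4.1) ≈ 2.024846, v(4.45) ≈ 2.109502, v(4.8) ≈ 2.190890, v(5.15) ≈ 2.269361, v(5.5) ≈ 2.345208.
Sum = Δx · [v(2.35) + v(2.7) + v(3.05) + ...].
Sum ≈ 6.874970.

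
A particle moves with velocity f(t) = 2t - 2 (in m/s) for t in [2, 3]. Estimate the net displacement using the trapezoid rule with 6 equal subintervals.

Δt = (3 − 2)/6 = 1/6.
f(2) = 2, f(13/6) = 7/3, f(7/3) = 8/3, f(2.5) = 3, f(8/3) = 10/3, f(17/6) = 11/3, f(3) = 4.
T_6 = (Δt/2)·[f(t_0) + 2f(t_1) + ... + 2f(t_{5}) + f(t_6)].
Sum = 3.

3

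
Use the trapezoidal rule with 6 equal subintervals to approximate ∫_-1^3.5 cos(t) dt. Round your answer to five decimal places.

0.46747

Δt = (3.5 − (-1))/6 = 0.75.
f(-1) ≈ 0.54030, f(-0.25) ≈ 0.96891, f(0.5) ≈ 0.87758, f(1.25) ≈ 0.31532, f(2) ≈ -0.41615, f(2.75) ≈ -0.92430, f(3.5) ≈ -0.93646.
T_6 = (Δt/2)·[f(t_0) + 2f(t_1) + ... + 2f(t_{5}) + f(t_6)].
Sum ≈ 0.46747.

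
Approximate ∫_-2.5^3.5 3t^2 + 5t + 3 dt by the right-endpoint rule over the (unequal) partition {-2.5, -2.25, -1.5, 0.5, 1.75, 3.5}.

Subinterval widths: 0.25, 0.75, 2, 1.25, 1.75.
Right endpoints: -2.25, -1.5, 0.5, 1.75, 3.5.
f(-2.25) = 6.9375, f(-1.5) = 2.25, f(0.5) = 6.25, f(1.75) = 20.9375, f(3.5) = 57.25.
Sum = Σ Δt_i · f(t_i).
Sum = 142.28125.

142.28125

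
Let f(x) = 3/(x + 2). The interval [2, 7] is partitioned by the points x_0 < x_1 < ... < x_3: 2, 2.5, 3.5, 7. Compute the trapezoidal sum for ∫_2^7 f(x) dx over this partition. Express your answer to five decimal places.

2.49811

Subinterval widths: 0.5, 1, 3.5.
f(2) = 0.75, f(2.5) = 2/3, f(3.5) = 6/11, f(7) = 1/3.
On each subinterval the trapezoid contributes (Δx_i/2)·[f(x_{i-1}) + f(x_i)].
Sum ≈ 2.49811.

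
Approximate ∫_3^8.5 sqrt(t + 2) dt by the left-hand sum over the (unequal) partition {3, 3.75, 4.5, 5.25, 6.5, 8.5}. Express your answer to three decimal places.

14.584

Subinterval widths: 0.75, 0.75, 0.75, 1.25, 2.
Left endpoints: 3, 3.75, 4.5, 5.25, 6.5.
f(3) ≈ 2.236, f(3.75) ≈ 2.398, f(4.5) ≈ 2.550, f(5.25) ≈ 2.693, f(6.5) ≈ 2.915.
Sum = Σ Δt_i · f(t_i).
Sum ≈ 14.584.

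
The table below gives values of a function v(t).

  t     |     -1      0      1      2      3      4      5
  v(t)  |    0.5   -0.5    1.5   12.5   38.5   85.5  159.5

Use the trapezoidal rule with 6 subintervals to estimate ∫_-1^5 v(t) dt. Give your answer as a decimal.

Δt = 1.
T_6 = (1/2)·[0.5 + 2·(-0.5) + 2·1.5 + 2·12.5 + 2·38.5 + 2·85.5 + 159.5] = 217.5.

217.5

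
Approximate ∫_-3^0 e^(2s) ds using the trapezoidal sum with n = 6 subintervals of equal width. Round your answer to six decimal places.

Δs = (0 − (-3))/6 = 0.5.
f(-3) ≈ 0.002479, f(-2.5) ≈ 0.006738, f(-2) ≈ 0.018316, f(-1.5) ≈ 0.049787, f(-1) ≈ 0.135335, f(-0.5) ≈ 0.367879, f(0) ≈ 1.000000.
T_6 = (Δs/2)·[f(s_0) + 2f(s_1) + ... + 2f(s_{5}) + f(s_6)].
Sum ≈ 0.539647.

0.539647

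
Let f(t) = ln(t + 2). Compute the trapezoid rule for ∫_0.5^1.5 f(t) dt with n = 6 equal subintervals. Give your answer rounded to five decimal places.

Δt = (1.5 − 0.5)/6 = 1/6.
f(0.5) ≈ 0.91629, f(2/3) ≈ 0.98083, f(5/6) ≈ 1.04145, f(1) ≈ 1.09861, f(7/6) ≈ 1.15268, f(4/3) ≈ 1.20397, f(1.5) ≈ 1.25276.
T_6 = (Δt/2)·[f(t_0) + 2f(t_1) + ... + 2f(t_{5}) + f(t_6)].
Sum ≈ 1.09368.

1.09368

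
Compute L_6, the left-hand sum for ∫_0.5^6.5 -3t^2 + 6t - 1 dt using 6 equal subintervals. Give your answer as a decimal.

Δt = (6.5 − 0.5)/6 = 1.
Left endpoints: 0.5, 1.5, 2.5, 3.5, 4.5, 5.5.
f(0.5) = 1.25, f(1.5) = 1.25, f(2.5) = -4.75, f(3.5) = -16.75, f(4.5) = -34.75, f(5.5) = -58.75.
Sum = Δt · [f(0.5) + f(1.5) + f(2.5) + ...].
Sum = -112.5.

-112.5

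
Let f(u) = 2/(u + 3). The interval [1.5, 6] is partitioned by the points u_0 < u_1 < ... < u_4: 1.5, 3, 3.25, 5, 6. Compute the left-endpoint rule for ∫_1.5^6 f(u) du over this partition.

1.56

Subinterval widths: 1.5, 0.25, 1.75, 1.
Left endpoints: 1.5, 3, 3.25, 5.
f(1.5) = 4/9, f(3) = 1/3, f(3.25) = 0.32, f(5) = 0.25.
Sum = Σ Δu_i · f(u_i).
Sum = 1.56.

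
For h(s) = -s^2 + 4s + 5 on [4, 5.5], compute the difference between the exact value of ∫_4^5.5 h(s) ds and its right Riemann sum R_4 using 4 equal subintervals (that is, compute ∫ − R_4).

Exact integral: ∫_4^5.5 h(s) ds = 1.875.
R_4 = 0.29296875.
Error = 1.875 − 0.29296875 = 1.58203125.

1.58203125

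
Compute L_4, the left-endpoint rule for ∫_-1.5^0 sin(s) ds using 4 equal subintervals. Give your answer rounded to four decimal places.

-1.1054

Δs = (0 − (-1.5))/4 = 0.375.
Left endpoints: -1.5, -1.125, -0.75, -0.375.
f(-1.5) ≈ -0.9975, f(-1.125) ≈ -0.9023, f(-0.75) ≈ -0.6816, f(-0.375) ≈ -0.3663.
Sum = Δs · [f(-1.5) + f(-1.125) + f(-0.75) + f(-0.375)].
Sum ≈ -1.1054.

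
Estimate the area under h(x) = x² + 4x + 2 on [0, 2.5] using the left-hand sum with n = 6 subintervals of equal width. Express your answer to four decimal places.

Δx = (2.5 − 0)/6 = 5/12.
Left endpoints: 0, 5/12, 5/6, 1.25, 5/3, 25/12.
h(0) = 2, h(5/12) = 553/144, h(5/6) = 217/36, h(1.25) = 8.5625, h(5/3) = 103/9, h(25/12) = 2113/144.
Sum = Δx · [h(0) + h(5/12) + h(5/6) + ...].
Sum ≈ 19.3953.

19.3953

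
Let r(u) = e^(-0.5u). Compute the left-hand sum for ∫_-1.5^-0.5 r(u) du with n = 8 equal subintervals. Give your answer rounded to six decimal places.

Δu = (-0.5 − (-1.5))/8 = 0.125.
Left endpoints: -1.5, -1.375, -1.25, -1.125, -1, -0.875, -0.75, -0.625.
r(-1.5) ≈ 2.117000, r(-1.375) ≈ 1.988737, r(-1.25) ≈ 1.868246, r(-1.125) ≈ 1.755055, r(-1) ≈ 1.648721, r(-0.875) ≈ 1.548830, r(-0.75) ≈ 1.454991, r(-0.625) ≈ 1.366838.
Sum = Δu · [r(-1.5) + r(-1.375) + r(-1.25) + ...].
Sum ≈ 1.718552.

1.718552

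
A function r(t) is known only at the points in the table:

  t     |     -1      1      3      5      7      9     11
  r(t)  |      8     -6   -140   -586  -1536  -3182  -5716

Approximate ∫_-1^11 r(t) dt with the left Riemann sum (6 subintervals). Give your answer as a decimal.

Δt = 2.
Sum = 2·[8 + (-6) + (-140) + (-586) + (-1536) + (-3182)] = -10884.

-10884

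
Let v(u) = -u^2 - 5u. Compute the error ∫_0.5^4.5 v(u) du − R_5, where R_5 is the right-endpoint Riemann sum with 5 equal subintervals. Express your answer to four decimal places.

Exact integral: ∫_0.5^4.5 v(u) du ≈ -80.333333.
R_5 = -96.76.
Error ≈ -80.333333 − (-96.76) ≈ 16.4267.

16.4267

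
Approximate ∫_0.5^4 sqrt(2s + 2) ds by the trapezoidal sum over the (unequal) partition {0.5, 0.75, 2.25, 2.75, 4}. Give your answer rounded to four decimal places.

Subinterval widths: 0.25, 1.5, 0.5, 1.25.
f(0.5) ≈ 1.7321, f(0.75) ≈ 1.8708, f(2.25) ≈ 2.5495, f(2.75) ≈ 2.7386, f(4) ≈ 3.1623.
On each subinterval the trapezoid contributes (Δs_i/2)·[f(s_{i-1}) + f(s_i)].
Sum ≈ 8.7757.

8.7757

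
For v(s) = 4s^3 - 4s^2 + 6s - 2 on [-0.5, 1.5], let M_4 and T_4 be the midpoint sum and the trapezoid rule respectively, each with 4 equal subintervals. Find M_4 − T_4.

-0.25

M_4 = 2.25.
T_4 = 2.5.
M_4 − T_4 = -0.25.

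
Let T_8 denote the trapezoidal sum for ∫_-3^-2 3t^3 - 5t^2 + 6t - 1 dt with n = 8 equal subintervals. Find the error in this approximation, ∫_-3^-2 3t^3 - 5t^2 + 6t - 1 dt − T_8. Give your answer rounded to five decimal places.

0.07161

Exact integral: ∫_-3^-2 f(t) dt ≈ -96.4166667.
T_8 = -96.48828125.
Error ≈ -96.4166667 − (-96.48828125) ≈ 0.07161.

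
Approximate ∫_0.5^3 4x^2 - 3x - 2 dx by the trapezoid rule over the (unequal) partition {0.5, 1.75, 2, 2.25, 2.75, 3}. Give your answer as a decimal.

19.125

Subinterval widths: 1.25, 0.25, 0.25, 0.5, 0.25.
f(0.5) = -2.5, f(1.75) = 5, f(2) = 8, f(2.25) = 11.5, f(2.75) = 20, f(3) = 25.
On each subinterval the trapezoid contributes (Δx_i/2)·[f(x_{i-1}) + f(x_i)].
Sum = 19.125.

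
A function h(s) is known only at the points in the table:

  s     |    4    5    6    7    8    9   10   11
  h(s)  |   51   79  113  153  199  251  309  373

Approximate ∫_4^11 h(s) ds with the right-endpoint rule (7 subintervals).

Δs = 1.
Sum = 1·[79 + 113 + 153 + 199 + 251 + 309 + 373] = 1477.

1477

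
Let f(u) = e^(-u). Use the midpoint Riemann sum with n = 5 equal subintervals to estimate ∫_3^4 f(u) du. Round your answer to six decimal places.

Δu = (4 − 3)/5 = 0.2.
Midpoints: 3.1, 3.3, 3.5, 3.7, 3.9.
f(3.1) ≈ 0.045049, f(3.3) ≈ 0.036883, f(3.5) ≈ 0.030197, f(3.7) ≈ 0.024724, f(3.9) ≈ 0.020242.
Sum = Δu · [f(3.1) + f(3.3) + f(3.5) + f(3.7) + f(3.9)].
Sum ≈ 0.031419.

0.031419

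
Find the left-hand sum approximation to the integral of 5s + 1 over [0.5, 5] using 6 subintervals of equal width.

Δs = (5 − 0.5)/6 = 0.75.
Left endpoints: 0.5, 1.25, 2, 2.75, 3.5, 4.25.
f(0.5) = 3.5, f(1.25) = 7.25, f(2) = 11, f(2.75) = 14.75, f(3.5) = 18.5, f(4.25) = 22.25.
Sum = Δs · [f(0.5) + f(1.25) + f(2) + ...].
Sum = 57.9375.

57.9375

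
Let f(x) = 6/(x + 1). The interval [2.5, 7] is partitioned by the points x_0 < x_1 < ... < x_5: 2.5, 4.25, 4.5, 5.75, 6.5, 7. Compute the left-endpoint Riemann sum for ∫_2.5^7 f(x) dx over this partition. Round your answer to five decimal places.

Subinterval widths: 1.75, 0.25, 1.25, 0.75, 0.5.
Left endpoints: 2.5, 4.25, 4.5, 5.75, 6.5.
f(2.5) = 12/7, f(4.25) = 8/7, f(4.5) = 12/11, f(5.75) = 8/9, f(6.5) = 0.8.
Sum = Σ Δx_i · f(x_i).
Sum ≈ 5.71602.

5.71602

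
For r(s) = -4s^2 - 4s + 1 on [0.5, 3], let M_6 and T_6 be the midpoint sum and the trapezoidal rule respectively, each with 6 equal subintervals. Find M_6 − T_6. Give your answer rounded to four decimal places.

0.4340

M_6 ≈ -50.688657.
T_6 ≈ -51.122685.
M_6 − T_6 ≈ 0.4340.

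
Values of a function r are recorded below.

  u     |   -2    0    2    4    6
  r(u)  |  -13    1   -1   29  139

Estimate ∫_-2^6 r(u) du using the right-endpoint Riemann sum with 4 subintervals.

Δu = 2.
Sum = 2·[1 + (-1) + 29 + 139] = 336.

336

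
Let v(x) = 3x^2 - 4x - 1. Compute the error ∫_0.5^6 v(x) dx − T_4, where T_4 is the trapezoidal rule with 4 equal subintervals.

-5.19921875

Exact integral: ∫_0.5^6 v(x) dx = 138.875.
T_4 = 144.07421875.
Error = 138.875 − 144.07421875 = -5.19921875.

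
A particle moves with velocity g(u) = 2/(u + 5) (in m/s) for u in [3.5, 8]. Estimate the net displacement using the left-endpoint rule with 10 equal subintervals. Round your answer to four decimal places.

Δu = (8 − 3.5)/10 = 0.45.
Left endpoints: 3.5, 3.95, 4.4, 4.85, 5.3, 5.75, 6.2, 6.65, 7.1, 7.55.
g(3.5) = 4/17, g(3.95) = 40/179, g(4.4) = 10/47, g(4.85) = 40/197, g(5.3) = 20/103, g(5.75) = 8/43, g(6.2) = 5/28, g(6.65) = 40/233, g(7.1) = 20/121, g(7.55) = 40/251.
Sum = Δu · [g(3.5) + g(3.95) + g(4.4) + ...].
Sum ≈ 0.8684.

0.8684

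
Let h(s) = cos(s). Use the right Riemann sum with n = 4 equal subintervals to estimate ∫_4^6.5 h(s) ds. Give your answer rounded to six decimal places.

Δs = (6.5 − 4)/4 = 0.625.
Right endpoints: 4.625, 5.25, 5.875, 6.5.
h(4.625) ≈ -0.087278, h(5.25) ≈ 0.512085, h(5.875) ≈ 0.917843, h(6.5) ≈ 0.976588.
Sum = Δs · [h(4.625) + h(5.25) + h(5.875) + h(6.5)].
Sum ≈ 1.449524.

1.449524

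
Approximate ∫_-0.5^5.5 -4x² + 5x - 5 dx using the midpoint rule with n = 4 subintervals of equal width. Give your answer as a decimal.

-172.5

Δx = (5.5 − (-0.5))/4 = 1.5.
Midpoints: 0.25, 1.75, 3.25, 4.75.
f(0.25) = -4, f(1.75) = -8.5, f(3.25) = -31, f(4.75) = -71.5.
Sum = Δx · [f(0.25) + f(1.75) + f(3.25) + f(4.75)].
Sum = -172.5.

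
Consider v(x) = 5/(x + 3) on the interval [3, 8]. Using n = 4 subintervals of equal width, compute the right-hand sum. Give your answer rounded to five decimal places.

Δx = (8 − 3)/4 = 1.25.
Right endpoints: 4.25, 5.5, 6.75, 8.
v(4.25) = 20/29, v(5.5) = 10/17, v(6.75) = 20/39, v(8) = 5/11.
Sum = Δx · [v(4.25) + v(5.5) + v(6.75) + v(8)].
Sum ≈ 2.80657.

2.80657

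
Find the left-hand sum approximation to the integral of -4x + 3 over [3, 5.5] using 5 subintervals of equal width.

-32.5

Δx = (5.5 − 3)/5 = 0.5.
Left endpoints: 3, 3.5, 4, 4.5, 5.
f(3) = -9, f(3.5) = -11, f(4) = -13, f(4.5) = -15, f(5) = -17.
Sum = Δx · [f(3) + f(3.5) + f(4) + f(4.5) + f(5)].
Sum = -32.5.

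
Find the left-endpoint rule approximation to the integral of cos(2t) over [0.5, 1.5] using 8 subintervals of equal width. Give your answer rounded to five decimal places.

-0.25271

Δt = (1.5 − 0.5)/8 = 0.125.
Left endpoints: 0.5, 0.625, 0.75, 0.875, 1, 1.125, 1.25, 1.375.
f(0.5) ≈ 0.54030, f(0.625) ≈ 0.31532, f(0.75) ≈ 0.07074, f(0.875) ≈ -0.17825, f(1) ≈ -0.41615, f(1.125) ≈ -0.62817, f(1.25) ≈ -0.80114, f(1.375) ≈ -0.92430.
Sum = Δt · [f(0.5) + f(0.625) + f(0.75) + ...].
Sum ≈ -0.25271.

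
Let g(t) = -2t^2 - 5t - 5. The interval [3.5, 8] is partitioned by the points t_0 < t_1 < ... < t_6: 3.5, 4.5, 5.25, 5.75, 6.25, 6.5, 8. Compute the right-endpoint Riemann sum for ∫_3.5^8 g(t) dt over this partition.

Subinterval widths: 1, 0.75, 0.5, 0.5, 0.25, 1.5.
Right endpoints: 4.5, 5.25, 5.75, 6.25, 6.5, 8.
g(4.5) = -68, g(5.25) = -86.375, g(5.75) = -99.875, g(6.25) = -114.375, g(6.5) = -122, g(8) = -173.
Sum = Σ Δt_i · g(t_i).
Sum = -529.90625.

-529.90625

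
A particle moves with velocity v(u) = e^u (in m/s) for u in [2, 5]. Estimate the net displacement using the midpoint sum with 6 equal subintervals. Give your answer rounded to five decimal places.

Δu = (5 − 2)/6 = 0.5.
Midpoints: 2.25, 2.75, 3.25, 3.75, 4.25, 4.75.
v(2.25) ≈ 9.48774, v(2.75) ≈ 15.64263, v(3.25) ≈ 25.79034, v(3.75) ≈ 42.52108, v(4.25) ≈ 70.10541, v(4.75) ≈ 115.58428.
Sum = Δu · [v(2.25) + v(2.75) + v(3.25) + ...].
Sum ≈ 139.56574.

139.56574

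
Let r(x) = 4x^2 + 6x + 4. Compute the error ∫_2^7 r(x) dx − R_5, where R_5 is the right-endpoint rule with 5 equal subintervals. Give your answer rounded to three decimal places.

-108.333

Exact integral: ∫_2^7 r(x) dx ≈ 601.66667.
R_5 = 710.
Error ≈ 601.66667 − 710 ≈ -108.333.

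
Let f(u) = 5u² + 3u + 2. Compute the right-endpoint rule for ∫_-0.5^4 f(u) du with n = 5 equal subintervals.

184.05

Δu = (4 − (-0.5))/5 = 0.9.
Right endpoints: 0.4, 1.3, 2.2, 3.1, 4.
f(0.4) = 4, f(1.3) = 14.35, f(2.2) = 32.8, f(3.1) = 59.35, f(4) = 94.
Sum = Δu · [f(0.4) + f(1.3) + f(2.2) + f(3.1) + f(4)].
Sum = 184.05.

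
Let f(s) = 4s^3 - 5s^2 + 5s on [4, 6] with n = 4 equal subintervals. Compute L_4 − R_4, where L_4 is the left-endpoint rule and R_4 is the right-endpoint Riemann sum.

-259

L_4 = 711.75.
R_4 = 970.75.
L_4 − R_4 = -259.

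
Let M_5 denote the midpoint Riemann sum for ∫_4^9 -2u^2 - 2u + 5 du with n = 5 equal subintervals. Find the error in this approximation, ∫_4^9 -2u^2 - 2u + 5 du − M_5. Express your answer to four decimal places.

Exact integral: ∫_4^9 f(u) du ≈ -483.333333.
M_5 = -482.5.
Error ≈ -483.333333 − (-482.5) ≈ -0.8333.

-0.8333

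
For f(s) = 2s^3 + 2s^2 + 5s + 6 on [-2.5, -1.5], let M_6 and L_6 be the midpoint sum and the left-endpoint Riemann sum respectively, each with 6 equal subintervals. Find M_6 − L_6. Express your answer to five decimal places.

M_6 ≈ -12.8101852.
L_6 ≈ -14.6712963.
M_6 − L_6 ≈ 1.86111.

1.86111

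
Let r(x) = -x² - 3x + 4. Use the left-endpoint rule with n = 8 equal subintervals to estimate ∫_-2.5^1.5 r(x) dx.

Δx = (1.5 − (-2.5))/8 = 0.5.
Left endpoints: -2.5, -2, -1.5, -1, -0.5, 0, 0.5, 1.
r(-2.5) = 5.25, r(-2) = 6, r(-1.5) = 6.25, r(-1) = 6, r(-0.5) = 5.25, r(0) = 4, r(0.5) = 2.25, r(1) = 0.
Sum = Δx · [r(-2.5) + r(-2) + r(-1.5) + ...].
Sum = 17.5.

17.5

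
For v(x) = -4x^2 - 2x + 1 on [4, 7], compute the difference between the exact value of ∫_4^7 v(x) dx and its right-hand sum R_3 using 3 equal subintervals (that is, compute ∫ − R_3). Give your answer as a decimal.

Exact integral: ∫_4^7 v(x) dx = -402.
R_3 = -473.
Error = -402 − (-473) = 71.

71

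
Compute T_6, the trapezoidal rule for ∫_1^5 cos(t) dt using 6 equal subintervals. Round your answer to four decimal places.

-1.7332

Δt = (5 − 1)/6 = 2/3.
f(1) ≈ 0.5403, f(5/3) ≈ -0.0957, f(7/3) ≈ -0.6908, f(3) ≈ -0.9900, f(11/3) ≈ -0.8653, f(13/3) ≈ -0.3700, f(5) ≈ 0.2837.
T_6 = (Δt/2)·[f(t_0) + 2f(t_1) + ... + 2f(t_{5}) + f(t_6)].
Sum ≈ -1.7332.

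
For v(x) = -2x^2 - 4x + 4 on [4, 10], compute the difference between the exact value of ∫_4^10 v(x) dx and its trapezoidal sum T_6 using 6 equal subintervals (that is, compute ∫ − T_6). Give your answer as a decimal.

Exact integral: ∫_4^10 v(x) dx = -768.
T_6 = -770.
Error = -768 − (-770) = 2.

2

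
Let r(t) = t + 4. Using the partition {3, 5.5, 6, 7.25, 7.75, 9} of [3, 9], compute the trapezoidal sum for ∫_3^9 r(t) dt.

60

Subinterval widths: 2.5, 0.5, 1.25, 0.5, 1.25.
r(3) = 7, r(5.5) = 9.5, r(6) = 10, r(7.25) = 11.25, r(7.75) = 11.75, r(9) = 13.
On each subinterval the trapezoid contributes (Δt_i/2)·[r(t_{i-1}) + r(t_i)].
Sum = 60.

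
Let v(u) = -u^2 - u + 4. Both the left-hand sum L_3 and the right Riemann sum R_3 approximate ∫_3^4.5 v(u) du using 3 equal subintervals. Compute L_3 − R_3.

L_3 = -17.875.
R_3 = -24.25.
L_3 − R_3 = 6.375.

6.375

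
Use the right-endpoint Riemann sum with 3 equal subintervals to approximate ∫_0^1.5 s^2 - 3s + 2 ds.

0.25

Δs = (1.5 − 0)/3 = 0.5.
Right endpoints: 0.5, 1, 1.5.
f(0.5) = 0.75, f(1) = 0, f(1.5) = -0.25.
Sum = Δs · [f(0.5) + f(1) + f(1.5)].
Sum = 0.25.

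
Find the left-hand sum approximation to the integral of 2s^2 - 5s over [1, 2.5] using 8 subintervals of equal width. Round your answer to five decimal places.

Δs = (2.5 − 1)/8 = 0.1875.
Left endpoints: 1, 1.1875, 1.375, 1.5625, 1.75, 1.9375, 2.125, 2.3125.
f(1) = -3, f(1.1875) = -3.1171875, f(1.375) = -3.09375, f(1.5625) = -2.9296875, f(1.75) = -2.625, f(1.9375) = -2.1796875, f(2.125) = -1.59375, f(2.3125) = -0.8671875.
Sum = Δs · [f(1) + f(1.1875) + f(1.375) + ...].
Sum ≈ -3.63867.

-3.63867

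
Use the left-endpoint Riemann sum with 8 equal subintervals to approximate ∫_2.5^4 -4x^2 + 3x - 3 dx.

-51.17578125

Δx = (4 − 2.5)/8 = 0.1875.
Left endpoints: 2.5, 2.6875, 2.875, 3.0625, 3.25, 3.4375, 3.625, 3.8125.
f(2.5) = -20.5, f(2.6875) = -23.828125, f(2.875) = -27.4375, f(3.0625) = -31.328125, f(3.25) = -35.5, f(3.4375) = -39.953125, f(3.625) = -44.6875, f(3.8125) = -49.703125.
Sum = Δx · [f(2.5) + f(2.6875) + f(2.875) + ...].
Sum = -51.17578125.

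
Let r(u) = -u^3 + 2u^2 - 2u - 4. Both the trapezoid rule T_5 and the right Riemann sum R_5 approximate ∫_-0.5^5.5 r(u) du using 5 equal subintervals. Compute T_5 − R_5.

71.1

T_5 = -179.67.
R_5 = -250.77.
T_5 − R_5 = 71.1.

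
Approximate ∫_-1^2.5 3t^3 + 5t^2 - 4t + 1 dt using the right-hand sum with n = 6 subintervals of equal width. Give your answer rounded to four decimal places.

Δt = (2.5 − (-1))/6 = 7/12.
Right endpoints: -5/12, 1/6, 0.75, 4/3, 23/12, 2.5.
f(-5/12) = 637/192, f(1/6) = 35/72, f(0.75) = 2.078125, f(4/3) = 35/3, f(23/12) = 18907/576, f(2.5) = 69.125.
Sum = Δt · [f(-5/12) + f(1/6) + f(0.75) + ...].
Sum ≈ 69.7073.

69.7073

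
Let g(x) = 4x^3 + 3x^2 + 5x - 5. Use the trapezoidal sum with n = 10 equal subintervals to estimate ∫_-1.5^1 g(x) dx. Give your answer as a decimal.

-15.3125

Δx = (1 − (-1.5))/10 = 0.25.
g(-1.5) = -19.25, g(-1.25) = -14.375, g(-1) = -11, g(-0.75) = -8.75, g(-0.5) = -7.25, g(-0.25) = -6.125, g(0) = -5, g(0.25) = -3.5, g(0.5) = -1.25, g(0.75) = 2.125, g(1) = 7.
T_10 = (Δx/2)·[g(x_0) + 2g(x_1) + ... + 2g(x_{9}) + g(x_10)].
Sum = -15.3125.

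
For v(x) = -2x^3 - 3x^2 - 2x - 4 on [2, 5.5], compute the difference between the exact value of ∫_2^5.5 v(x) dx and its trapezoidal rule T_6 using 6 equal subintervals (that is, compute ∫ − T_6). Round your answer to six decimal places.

5.061632

Exact integral: ∫_2^5.5 v(x) dx = -648.15625.
T_6 ≈ -653.21788194.
Error ≈ -648.15625 − (-653.21788194) ≈ 5.061632.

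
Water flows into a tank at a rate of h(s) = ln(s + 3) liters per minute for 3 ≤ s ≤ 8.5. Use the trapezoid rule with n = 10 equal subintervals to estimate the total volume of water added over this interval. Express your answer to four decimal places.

Δs = (8.5 − 3)/10 = 0.55.
h(3) ≈ 1.7918, h(3.55) ≈ 1.8795, h(4.1) ≈ 1.9601, h(4.65) ≈ 2.0347, h(5.2) ≈ 2.1041, h(5.75) ≈ 2.1691, h(6.3) ≈ 2.2300, h(6.85) ≈ 2.2875, h(7.4) ≈ 2.3418, h(7.95) ≈ 2.3933, h(8.5) ≈ 2.4423.
T_10 = (Δs/2)·[h(s_0) + 2h(s_1) + ... + 2h(s_{9}) + h(s_10)].
Sum ≈ 11.8344.

11.8344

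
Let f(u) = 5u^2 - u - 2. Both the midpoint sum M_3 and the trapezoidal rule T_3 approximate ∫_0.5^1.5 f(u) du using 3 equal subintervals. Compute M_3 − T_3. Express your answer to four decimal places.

M_3 ≈ 2.370370.
T_3 ≈ 2.509259.
M_3 − T_3 ≈ -0.1389.

-0.1389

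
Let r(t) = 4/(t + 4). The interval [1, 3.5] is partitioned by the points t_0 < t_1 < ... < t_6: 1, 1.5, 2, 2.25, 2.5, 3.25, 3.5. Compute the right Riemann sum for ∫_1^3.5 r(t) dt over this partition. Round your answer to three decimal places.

1.558

Subinterval widths: 0.5, 0.5, 0.25, 0.25, 0.75, 0.25.
Right endpoints: 1.5, 2, 2.25, 2.5, 3.25, 3.5.
r(1.5) = 8/11, r(2) = 2/3, r(2.25) = 0.64, r(2.5) = 8/13, r(3.25) = 16/29, r(3.5) = 8/15.
Sum = Σ Δt_i · r(t_i).
Sum ≈ 1.558.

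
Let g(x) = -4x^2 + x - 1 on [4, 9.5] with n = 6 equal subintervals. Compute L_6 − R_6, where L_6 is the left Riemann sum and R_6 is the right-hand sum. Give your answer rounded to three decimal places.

L_6 ≈ -895.68519.
R_6 ≈ -1162.89352.
L_6 − R_6 ≈ 267.208.

267.208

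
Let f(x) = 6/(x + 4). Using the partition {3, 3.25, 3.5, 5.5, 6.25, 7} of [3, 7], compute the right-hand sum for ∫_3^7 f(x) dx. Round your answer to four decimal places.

Subinterval widths: 0.25, 0.25, 2, 0.75, 0.75.
Right endpoints: 3.25, 3.5, 5.5, 6.25, 7.
f(3.25) = 24/29, f(3.5) = 0.8, f(5.5) = 12/19, f(6.25) = 24/41, f(7) = 6/11.
Sum = Σ Δx_i · f(x_i).
Sum ≈ 2.5182.

2.5182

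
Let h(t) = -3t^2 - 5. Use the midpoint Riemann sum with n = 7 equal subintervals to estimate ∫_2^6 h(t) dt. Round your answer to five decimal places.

Δt = (6 − 2)/7 = 4/7.
Midpoints: 16/7, 20/7, 24/7, 4, 32/7, 36/7, 40/7.
h(16/7) = -1013/49, h(20/7) = -1445/49, h(24/7) = -1973/49, h(4) = -53, h(32/7) = -3317/49, h(36/7) = -4133/49, h(40/7) = -5045/49.
Sum = Δt · [h(16/7) + h(20/7) + h(24/7) + ...].
Sum ≈ -227.67347.

-227.67347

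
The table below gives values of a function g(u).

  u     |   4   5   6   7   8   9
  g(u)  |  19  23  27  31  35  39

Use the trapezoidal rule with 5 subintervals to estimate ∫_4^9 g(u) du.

145

Δu = 1.
T_5 = (1/2)·[19 + 2·23 + 2·27 + 2·31 + 2·35 + 39] = 145.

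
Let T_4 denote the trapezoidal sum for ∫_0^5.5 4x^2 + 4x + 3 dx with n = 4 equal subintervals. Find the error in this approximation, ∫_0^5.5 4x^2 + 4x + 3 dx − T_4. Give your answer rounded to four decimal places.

-6.9323

Exact integral: ∫_0^5.5 f(x) dx ≈ 298.833333.
T_4 = 305.765625.
Error ≈ 298.833333 − 305.765625 ≈ -6.9323.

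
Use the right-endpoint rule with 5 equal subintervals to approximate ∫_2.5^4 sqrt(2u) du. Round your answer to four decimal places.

Δu = (4 − 2.5)/5 = 0.3.
Right endpoints: 2.8, 3.1, 3.4, 3.7, 4.
f(2.8) ≈ 2.3664, f(3.1) ≈ 2.4900, f(3.4) ≈ 2.6077, f(3.7) ≈ 2.7203, f(4) ≈ 2.8284.
Sum = Δu · [f(2.8) + f(3.1) + f(3.4) + f(3.7) + f(4)].
Sum ≈ 3.9038.

3.9038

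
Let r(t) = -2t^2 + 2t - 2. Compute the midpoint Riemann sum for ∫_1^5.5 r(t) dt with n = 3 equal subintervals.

Δt = (5.5 − 1)/3 = 1.5.
Midpoints: 1.75, 3.25, 4.75.
r(1.75) = -4.625, r(3.25) = -16.625, r(4.75) = -37.625.
Sum = Δt · [r(1.75) + r(3.25) + r(4.75)].
Sum = -88.3125.

-88.3125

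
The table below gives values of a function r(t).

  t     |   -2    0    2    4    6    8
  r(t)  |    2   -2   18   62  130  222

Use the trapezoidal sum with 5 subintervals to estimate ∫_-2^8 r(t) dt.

Δt = 2.
T_5 = (2/2)·[2 + 2·(-2) + 2·18 + 2·62 + 2·130 + 222] = 640.

640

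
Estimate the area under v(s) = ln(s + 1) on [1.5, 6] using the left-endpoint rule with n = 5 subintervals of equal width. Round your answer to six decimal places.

6.350066

Δs = (6 − 1.5)/5 = 0.9.
Left endpoints: 1.5, 2.4, 3.3, 4.2, 5.1.
v(1.5) ≈ 0.916291, v(2.4) ≈ 1.223775, v(3.3) ≈ 1.458615, v(4.2) ≈ 1.648659, v(5.1) ≈ 1.808289.
Sum = Δs · [v(1.5) + v(2.4) + v(3.3) + v(4.2) + v(5.1)].
Sum ≈ 6.350066.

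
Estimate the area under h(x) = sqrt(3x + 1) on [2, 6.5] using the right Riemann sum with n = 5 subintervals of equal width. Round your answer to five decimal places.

17.34157

Δx = (6.5 − 2)/5 = 0.9.
Right endpoints: 2.9, 3.8, 4.7, 5.6, 6.5.
h(2.9) ≈ 3.11448, h(3.8) ≈ 3.52136, h(4.7) ≈ 3.88587, h(5.6) ≈ 4.21900, h(6.5) ≈ 4.52769.
Sum = Δx · [h(2.9) + h(3.8) + h(4.7) + h(5.6) + h(6.5)].
Sum ≈ 17.34157.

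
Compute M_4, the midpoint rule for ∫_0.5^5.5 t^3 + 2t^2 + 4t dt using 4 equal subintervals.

Δt = (5.5 − 0.5)/4 = 1.25.
Midpoints: 1.125, 2.375, 3.625, 4.875.
f(1.125) = 4329/512, f(2.375) = 17499/512, f(3.625) = 45269/512, f(4.875) = 93639/512.
Sum = Δt · [f(1.125) + f(2.375) + f(3.625) + f(4.875)].
Sum = 392.421875.

392.421875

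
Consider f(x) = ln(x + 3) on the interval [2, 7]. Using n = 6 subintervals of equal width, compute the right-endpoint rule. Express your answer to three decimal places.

10.262

Δx = (7 − 2)/6 = 5/6.
Right endpoints: 17/6, 11/3, 4.5, 16/3, 37/6, 7.
f(17/6) ≈ 1.764, f(11/3) ≈ 1.897, f(4.5) ≈ 2.015, f(16/3) ≈ 2.120, f(37/6) ≈ 2.216, f(7) ≈ 2.303.
Sum = Δx · [f(17/6) + f(11/3) + f(4.5) + ...].
Sum ≈ 10.262.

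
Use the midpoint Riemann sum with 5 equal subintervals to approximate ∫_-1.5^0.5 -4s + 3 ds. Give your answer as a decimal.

Δs = (0.5 − (-1.5))/5 = 0.4.
Midpoints: -1.3, -0.9, -0.5, -0.1, 0.3.
f(-1.3) = 8.2, f(-0.9) = 6.6, f(-0.5) = 5, f(-0.1) = 3.4, f(0.3) = 1.8.
Sum = Δs · [f(-1.3) + f(-0.9) + f(-0.5) + f(-0.1) + f(0.3)].
Sum = 10.

10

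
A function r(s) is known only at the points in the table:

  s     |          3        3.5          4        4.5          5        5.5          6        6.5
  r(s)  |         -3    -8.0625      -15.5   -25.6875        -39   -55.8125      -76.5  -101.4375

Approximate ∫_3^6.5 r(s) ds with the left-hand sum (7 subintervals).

-111.78125

Δs = 0.5.
Sum = 0.5·[(-3) + (-8.0625) + (-15.5) + (-25.6875) + (-39) + (-55.8125) + (-76.5)] = -111.78125.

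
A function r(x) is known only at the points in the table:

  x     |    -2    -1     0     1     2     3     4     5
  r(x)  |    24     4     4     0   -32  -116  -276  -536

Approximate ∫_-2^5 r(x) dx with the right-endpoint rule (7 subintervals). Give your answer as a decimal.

-952

Δx = 1.
Sum = 1·[4 + 4 + 0 + (-32) + (-116) + (-276) + (-536)] = -952.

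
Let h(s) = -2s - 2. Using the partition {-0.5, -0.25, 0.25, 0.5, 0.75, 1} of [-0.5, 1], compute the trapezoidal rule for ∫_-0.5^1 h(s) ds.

-3.75

Subinterval widths: 0.25, 0.5, 0.25, 0.25, 0.25.
h(-0.5) = -1, h(-0.25) = -1.5, h(0.25) = -2.5, h(0.5) = -3, h(0.75) = -3.5, h(1) = -4.
On each subinterval the trapezoid contributes (Δs_i/2)·[h(s_{i-1}) + h(s_i)].
Sum = -3.75.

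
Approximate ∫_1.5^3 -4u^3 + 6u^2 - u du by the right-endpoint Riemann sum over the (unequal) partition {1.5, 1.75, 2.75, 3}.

Subinterval widths: 0.25, 1, 0.25.
Right endpoints: 1.75, 2.75, 3.
f(1.75) = -4.8125, f(2.75) = -40.5625, f(3) = -57.
Sum = Σ Δu_i · f(u_i).
Sum = -56.015625.

-56.015625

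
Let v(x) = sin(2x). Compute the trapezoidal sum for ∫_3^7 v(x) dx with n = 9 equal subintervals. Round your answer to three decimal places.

0.384

Δx = (7 − 3)/9 = 4/9.
v(3) ≈ -0.279, v(31/9) ≈ 0.569, v(35/9) ≈ 0.997, v(13/3) ≈ 0.688, v(43/9) ≈ -0.130, v(47/9) ≈ -0.852, v(17/3) ≈ -0.943, v(55/9) ≈ -0.337, v(59/9) ≈ 0.518, v(7) ≈ 0.991.
T_9 = (Δx/2)·[v(x_0) + 2v(x_1) + ... + 2v(x_{8}) + v(x_9)].
Sum ≈ 0.384.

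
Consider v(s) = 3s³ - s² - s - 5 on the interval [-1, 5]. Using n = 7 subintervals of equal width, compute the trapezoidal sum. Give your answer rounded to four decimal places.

Δs = (5 − (-1))/7 = 6/7.
v(-1) = -8, v(-1/7) = -1676/343, v(5/7) = -1760/343, v(11/7) = 892/343, v(17/7) = 10168/343, v(23/7) = 29956/343, v(29/7) = 64144/343, v(5) = 340.
T_7 = (Δs/2)·[v(s_0) + 2v(s_1) + ... + 2v(s_{6}) + v(s_7)].
Sum ≈ 396.4898.

396.4898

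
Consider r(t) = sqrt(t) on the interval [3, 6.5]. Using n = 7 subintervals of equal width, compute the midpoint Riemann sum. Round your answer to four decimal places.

Δt = (6.5 − 3)/7 = 0.5.
Midpoints: 3.25, 3.75, 4.25, 4.75, 5.25, 5.75, 6.25.
r(3.25) ≈ 1.8028, r(3.75) ≈ 1.9365, r(4.25) ≈ 2.0616, r(4.75) ≈ 2.1794, r(5.25) ≈ 2.2913, r(5.75) ≈ 2.3979, r(6.25) ≈ 2.5000.
Sum = Δt · [r(3.25) + r(3.75) + r(4.25) + ...].
Sum ≈ 7.5847.

7.5847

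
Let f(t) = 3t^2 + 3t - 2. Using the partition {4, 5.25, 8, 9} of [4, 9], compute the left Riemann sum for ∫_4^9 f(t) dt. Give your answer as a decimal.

551.703125

Subinterval widths: 1.25, 2.75, 1.
Left endpoints: 4, 5.25, 8.
f(4) = 58, f(5.25) = 96.4375, f(8) = 214.
Sum = Σ Δt_i · f(t_i).
Sum = 551.703125.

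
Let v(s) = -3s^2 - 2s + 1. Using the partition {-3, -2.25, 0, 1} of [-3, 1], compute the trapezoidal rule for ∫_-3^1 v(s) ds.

Subinterval widths: 0.75, 2.25, 1.
v(-3) = -20, v(-2.25) = -9.6875, v(0) = 1, v(1) = -4.
On each subinterval the trapezoid contributes (Δs_i/2)·[v(s_{i-1}) + v(s_i)].
Sum = -22.40625.

-22.40625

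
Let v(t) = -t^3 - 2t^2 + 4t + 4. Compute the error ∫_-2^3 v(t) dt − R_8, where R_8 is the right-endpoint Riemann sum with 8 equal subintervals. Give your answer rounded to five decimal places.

8.95182

Exact integral: ∫_-2^3 v(t) dt ≈ -9.5833333.
R_8 = -18.53515625.
Error ≈ -9.5833333 − (-18.53515625) ≈ 8.95182.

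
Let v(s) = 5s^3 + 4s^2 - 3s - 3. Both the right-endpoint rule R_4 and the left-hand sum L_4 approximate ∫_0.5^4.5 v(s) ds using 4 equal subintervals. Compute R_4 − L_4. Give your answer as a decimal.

R_4 = 881.
L_4 = 358.
R_4 − L_4 = 523.

523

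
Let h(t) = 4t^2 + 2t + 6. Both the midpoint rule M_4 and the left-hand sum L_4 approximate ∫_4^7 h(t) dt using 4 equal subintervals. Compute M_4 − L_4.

50.0625

M_4 = 422.4375.
L_4 = 372.375.
M_4 − L_4 = 50.0625.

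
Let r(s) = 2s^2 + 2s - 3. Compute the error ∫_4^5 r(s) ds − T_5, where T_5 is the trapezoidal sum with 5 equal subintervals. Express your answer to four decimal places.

-0.0133

Exact integral: ∫_4^5 r(s) ds ≈ 46.666667.
T_5 = 46.68.
Error ≈ 46.666667 − 46.68 ≈ -0.0133.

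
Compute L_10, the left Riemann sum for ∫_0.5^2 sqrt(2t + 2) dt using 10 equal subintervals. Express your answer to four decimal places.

Δt = (2 − 0.5)/10 = 0.15.
Left endpoints: 0.5, 0.65, 0.8, 0.95, 1.1, 1.25, 1.4, 1.55, 1.7, 1.85.
f(0.5) ≈ 1.7321, f(0.65) ≈ 1.8166, f(0.8) ≈ 1.8974, f(0.95) ≈ 1.9748, f(1.1) ≈ 2.0494, f(1.25) ≈ 2.1213, f(1.4) ≈ 2.1909, f(1.55) ≈ 2.2583, f(1.7) ≈ 2.3238, f(1.85) ≈ 2.3875.
Sum = Δt · [f(0.5) + f(0.65) + f(0.8) + ...].
Sum ≈ 3.1128.

3.1128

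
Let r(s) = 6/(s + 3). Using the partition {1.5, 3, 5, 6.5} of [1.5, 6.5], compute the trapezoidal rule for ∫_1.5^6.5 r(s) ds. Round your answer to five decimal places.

4.53618

Subinterval widths: 1.5, 2, 1.5.
r(1.5) = 4/3, r(3) = 1, r(5) = 0.75, r(6.5) = 12/19.
On each subinterval the trapezoid contributes (Δs_i/2)·[r(s_{i-1}) + r(s_i)].
Sum ≈ 4.53618.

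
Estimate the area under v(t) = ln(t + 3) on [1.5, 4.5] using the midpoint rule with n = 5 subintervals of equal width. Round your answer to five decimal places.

Δt = (4.5 − 1.5)/5 = 0.6.
Midpoints: 1.8, 2.4, 3, 3.6, 4.2.
v(1.8) ≈ 1.56862, v(2.4) ≈ 1.68640, v(3) ≈ 1.79176, v(3.6) ≈ 1.88707, v(4.2) ≈ 1.97408.
Sum = Δt · [v(1.8) + v(2.4) + v(3) + v(3.6) + v(4.2)].
Sum ≈ 5.34476.

5.34476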